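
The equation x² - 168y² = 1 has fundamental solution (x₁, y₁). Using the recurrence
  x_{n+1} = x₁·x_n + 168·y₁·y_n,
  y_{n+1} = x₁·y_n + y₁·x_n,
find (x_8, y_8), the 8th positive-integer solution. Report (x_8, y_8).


Step 1: Find the fundamental solution (x₁, y₁) of x² - 168y² = 1.
  Expand √168 as a continued fraction. a₀ = ⌊√168⌋ = 12; iterate m_{k+1} = d_k·a_k − m_k, d_{k+1} = (168 − m_{k+1}²)/d_k, a_{k+1} = ⌊(a₀ + m_{k+1})/d_{k+1}⌋ (starting m₀ = 0, d₀ = 1), with convergents p_k = a_k·p_{k-1} + p_{k-2}, q_k = a_k·q_{k-1} + q_{k-2} (p₋₁ = 1, q₋₁ = 0):
  k = 0: a₀ = 12; p₀/q₀ = 12/1; p₀² − 168·q₀² = 144 − 168 = -24.
  k = 1: m = 12, d = 24, a = ⌊(12 + 12)/24⌋ = 1; p/q = (1·12 + 1)/(1·1 + 0) = 13/1; p² − 168·q² = 169 − 168 = 1.
  The first convergent with p² − 168·q² = 1 gives the fundamental solution (x₁, y₁) = (13, 1).
Step 2: Apply the recurrence (x_{n+1}, y_{n+1}) = (x₁x_n + 168y₁y_n, x₁y_n + y₁x_n) repeatedly.
  From (x_1, y_1) = (13, 1): x_2 = 13·13 + 168·1·1 = 337; y_2 = 13·1 + 1·13 = 26.
  From (x_2, y_2) = (337, 26): x_3 = 13·337 + 168·1·26 = 8749; y_3 = 13·26 + 1·337 = 675.
  From (x_3, y_3) = (8749, 675): x_4 = 13·8749 + 168·1·675 = 227137; y_4 = 13·675 + 1·8749 = 17524.
  From (x_4, y_4) = (227137, 17524): x_5 = 13·227137 + 168·1·17524 = 5896813; y_5 = 13·17524 + 1·227137 = 454949.
  From (x_5, y_5) = (5896813, 454949): x_6 = 13·5896813 + 168·1·454949 = 153090001; y_6 = 13·454949 + 1·5896813 = 11811150.
  From (x_6, y_6) = (153090001, 11811150): x_7 = 13·153090001 + 168·1·11811150 = 3974443213; y_7 = 13·11811150 + 1·153090001 = 306634951.
  From (x_7, y_7) = (3974443213, 306634951): x_8 = 13·3974443213 + 168·1·306634951 = 103182433537; y_8 = 13·306634951 + 1·3974443213 = 7960697576.
Step 3: Verify x_8² - 168·y_8² = 10646614590617422330369 - 10646614590617422330368 = 1 (should be 1). ✓

(x_1, y_1) = (13, 1); (x_8, y_8) = (103182433537, 7960697576).


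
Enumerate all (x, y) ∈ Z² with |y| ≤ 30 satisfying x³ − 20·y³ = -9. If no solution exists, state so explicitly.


The equation is x³ - 20y³ = -9. For fixed y, x³ = 20·y³ − 9, so a solution requires the RHS to be a perfect cube.
Strategy: iterate y from -30 to 30, compute RHS = 20·y³ − 9, and check whether it is a (positive or negative) perfect cube.
Check small values of y:
  y = 0: RHS = -9 is not a perfect cube.
  y = 1: RHS = 11 is not a perfect cube.
  y = -1: RHS = -29 is not a perfect cube.
  y = 2: RHS = 151 is not a perfect cube.
  y = -2: RHS = -169 is not a perfect cube.
  y = 3: RHS = 531 is not a perfect cube.
  y = -3: RHS = -549 is not a perfect cube.
Continuing the search up to |y| = 30 finds no solutions either.
No (x, y) in the scanned range satisfies the equation.

No integer solutions with |y| ≤ 30.


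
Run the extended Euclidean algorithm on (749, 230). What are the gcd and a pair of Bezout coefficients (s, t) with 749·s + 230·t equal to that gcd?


Euclidean algorithm on (749, 230) — divide until remainder is 0:
  749 = 3 · 230 + 59
  230 = 3 · 59 + 53
  59 = 1 · 53 + 6
  53 = 8 · 6 + 5
  6 = 1 · 5 + 1
  5 = 5 · 1 + 0
gcd(749, 230) = 1.
Track Bezout coefficients alongside the remainders: start with r₀ = 749 = a·1 + b·0 (s = 1, t = 0) and r₁ = 230 = a·0 + b·1 (s = 0, t = 1); each new remainder r_{k+1} = r_{k-1} − q_k·r_k inherits s_{k+1} = s_{k-1} − q_k·s_k, t_{k+1} = t_{k-1} − q_k·t_k, so r_k = a·s_k + b·t_k at every step:
  q = 3: r = 59, s = 1 − 3·0 = 1, t = 0 − 3·1 = -3  (check: 749·1 + 230·(-3) = 59)
  q = 3: r = 53, s = 0 − 3·1 = -3, t = 1 − 3·(-3) = 10  (check: 749·(-3) + 230·10 = 53)
  q = 1: r = 6, s = 1 − 1·(-3) = 4, t = -3 − 1·10 = -13  (check: 749·4 + 230·(-13) = 6)
  q = 8: r = 5, s = -3 − 8·4 = -35, t = 10 − 8·(-13) = 114  (check: 749·(-35) + 230·114 = 5)
  q = 1: r = 1, s = 4 − 1·(-35) = 39, t = -13 − 1·114 = -127  (check: 749·39 + 230·(-127) = 1)
The row with r = 1 (the gcd) gives the Bezout coefficients s = 39, t = -127.
Result: 749 · (39) + 230 · (-127) = 1.

gcd(749, 230) = 1; s = 39, t = -127 (check: 749·39 + 230·(-127) = 1).


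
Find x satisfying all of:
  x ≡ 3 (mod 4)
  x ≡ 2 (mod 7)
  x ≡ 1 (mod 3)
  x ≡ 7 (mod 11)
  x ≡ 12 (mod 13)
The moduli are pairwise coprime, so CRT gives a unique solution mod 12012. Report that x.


Product of moduli M = 4 · 7 · 3 · 11 · 13 = 12012.
Merge one congruence at a time:
  Start: x ≡ 3 (mod 4).
  Combine with x ≡ 2 (mod 7); new modulus lcm = 28.
    Write x = 3 + 4·t and substitute into x ≡ 2 (mod 7): 4·t ≡ 2 − 3 = -1 (mod 7).
    Reduce coefficients mod 7: 4·t ≡ 6 (mod 7).
    The inverse of 4 mod 7 is 2 (since 4·2 = 8 = 1·7 + 1), so t ≡ 2·6 = 12 ≡ 5 (mod 7).
    Then x = 3 + 4·5 = 23, valid modulo lcm(4, 7) = 28: x ≡ 23 (mod 28).
  Combine with x ≡ 1 (mod 3); new modulus lcm = 84.
    Write x = 23 + 28·t and substitute into x ≡ 1 (mod 3): 28·t ≡ 1 − 23 = -22 (mod 3).
    Reduce coefficients mod 3: 1·t ≡ 2 (mod 3).
    So t ≡ 2 (mod 3).
    Then x = 23 + 28·2 = 79, valid modulo lcm(28, 3) = 84: x ≡ 79 (mod 84).
  Combine with x ≡ 7 (mod 11); new modulus lcm = 924.
    Write x = 79 + 84·t and substitute into x ≡ 7 (mod 11): 84·t ≡ 7 − 79 = -72 (mod 11).
    Reduce coefficients mod 11: 7·t ≡ 5 (mod 11).
    The inverse of 7 mod 11 is 8 (since 7·8 = 56 = 5·11 + 1), so t ≡ 8·5 = 40 ≡ 7 (mod 11).
    Then x = 79 + 84·7 = 667, valid modulo lcm(84, 11) = 924: x ≡ 667 (mod 924).
  Combine with x ≡ 12 (mod 13); new modulus lcm = 12012.
    Write x = 667 + 924·t and substitute into x ≡ 12 (mod 13): 924·t ≡ 12 − 667 = -655 (mod 13).
    Reduce coefficients mod 13: 1·t ≡ 8 (mod 13).
    So t ≡ 8 (mod 13).
    Then x = 667 + 924·8 = 8059, valid modulo lcm(924, 13) = 12012: x ≡ 8059 (mod 12012).
Verify against each original: 8059 mod 4 = 3, 8059 mod 7 = 2, 8059 mod 3 = 1, 8059 mod 11 = 7, 8059 mod 13 = 12.

x ≡ 8059 (mod 12012).


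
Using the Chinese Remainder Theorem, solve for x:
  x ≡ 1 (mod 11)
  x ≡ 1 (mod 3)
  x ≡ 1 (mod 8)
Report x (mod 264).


Moduli 11, 3, 8 are pairwise coprime; by CRT there is a unique solution modulo M = 11 · 3 · 8 = 264.
Solve pairwise, accumulating the modulus:
  Start with x ≡ 1 (mod 11).
  Combine with x ≡ 1 (mod 3): since gcd(11, 3) = 1, we get a unique residue mod 33.
    Write x = 1 + 11·t and substitute into x ≡ 1 (mod 3): 11·t ≡ 1 − 1 = 0 (mod 3).
    Reduce coefficients mod 3: 2·t ≡ 0 (mod 3).
    The inverse of 2 mod 3 is 2 (since 2·2 = 4 = 1·3 + 1), so t ≡ 2·0 = 0 ≡ 0 (mod 3).
    Then x = 1 + 11·0 = 1, valid modulo lcm(11, 3) = 33: x ≡ 1 (mod 33).
  Combine with x ≡ 1 (mod 8): since gcd(33, 8) = 1, we get a unique residue mod 264.
    Write x = 1 + 33·t and substitute into x ≡ 1 (mod 8): 33·t ≡ 1 − 1 = 0 (mod 8).
    Reduce coefficients mod 8: 1·t ≡ 0 (mod 8).
    So t ≡ 0 (mod 8).
    Then x = 1 + 33·0 = 1, valid modulo lcm(33, 8) = 264: x ≡ 1 (mod 264).
Verify: 1 mod 11 = 1 ✓, 1 mod 3 = 1 ✓, 1 mod 8 = 1 ✓.

x ≡ 1 (mod 264).


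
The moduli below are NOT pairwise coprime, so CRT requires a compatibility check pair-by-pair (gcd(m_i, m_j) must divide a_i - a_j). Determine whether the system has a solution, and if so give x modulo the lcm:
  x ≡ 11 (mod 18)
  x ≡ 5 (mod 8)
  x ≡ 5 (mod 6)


Moduli 18, 8, 6 are not pairwise coprime, so CRT works modulo lcm(m_i) when all pairwise compatibility conditions hold.
Pairwise compatibility: gcd(m_i, m_j) must divide a_i - a_j for every pair.
Merge one congruence at a time:
  Start: x ≡ 11 (mod 18).
  Combine with x ≡ 5 (mod 8): gcd(18, 8) = 2; 5 - 11 = -6, which IS divisible by 2, so compatible.
    Write x = 11 + 18·t and substitute into x ≡ 5 (mod 8): 18·t ≡ 5 − 11 = -6 (mod 8).
    Divide the congruence (and modulus) by g = 2: 9·t ≡ -3 (mod 4).
    Reduce coefficients mod 4: 1·t ≡ 1 (mod 4).
    So t ≡ 1 (mod 4).
    Then x = 11 + 18·1 = 29, valid modulo lcm(18, 8) = 72: x ≡ 29 (mod 72).
  Combine with x ≡ 5 (mod 6): gcd(72, 6) = 6; 5 - 29 = -24, which IS divisible by 6, so compatible.
    Write x = 29 + 72·t and substitute into x ≡ 5 (mod 6): 72·t ≡ 5 − 29 = -24 (mod 6).
    Divide the congruence (and modulus) by g = 6: 12·t ≡ -4 (mod 1).
    Modulo 1 every t works; take t = 0.
    Then x = 29 + 72·0 = 29, valid modulo lcm(72, 6) = 72: x ≡ 29 (mod 72).
Verify: 29 mod 18 = 11, 29 mod 8 = 5, 29 mod 6 = 5.

x ≡ 29 (mod 72).


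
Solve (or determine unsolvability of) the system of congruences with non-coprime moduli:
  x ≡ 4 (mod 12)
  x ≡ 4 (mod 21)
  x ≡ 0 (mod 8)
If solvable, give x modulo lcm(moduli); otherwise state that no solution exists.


Moduli 12, 21, 8 are not pairwise coprime, so CRT works modulo lcm(m_i) when all pairwise compatibility conditions hold.
Pairwise compatibility: gcd(m_i, m_j) must divide a_i - a_j for every pair.
Merge one congruence at a time:
  Start: x ≡ 4 (mod 12).
  Combine with x ≡ 4 (mod 21): gcd(12, 21) = 3; 4 - 4 = 0, which IS divisible by 3, so compatible.
    Write x = 4 + 12·t and substitute into x ≡ 4 (mod 21): 12·t ≡ 4 − 4 = 0 (mod 21).
    Divide the congruence (and modulus) by g = 3: 4·t ≡ 0 (mod 7).
    The inverse of 4 mod 7 is 2 (since 4·2 = 8 = 1·7 + 1), so t ≡ 2·0 = 0 ≡ 0 (mod 7).
    Then x = 4 + 12·0 = 4, valid modulo lcm(12, 21) = 84: x ≡ 4 (mod 84).
  Combine with x ≡ 0 (mod 8): gcd(84, 8) = 4; 0 - 4 = -4, which IS divisible by 4, so compatible.
    Write x = 4 + 84·t and substitute into x ≡ 0 (mod 8): 84·t ≡ 0 − 4 = -4 (mod 8).
    Divide the congruence (and modulus) by g = 4: 21·t ≡ -1 (mod 2).
    Reduce coefficients mod 2: 1·t ≡ 1 (mod 2).
    So t ≡ 1 (mod 2).
    Then x = 4 + 84·1 = 88, valid modulo lcm(84, 8) = 168: x ≡ 88 (mod 168).
Verify: 88 mod 12 = 4, 88 mod 21 = 4, 88 mod 8 = 0.

x ≡ 88 (mod 168).


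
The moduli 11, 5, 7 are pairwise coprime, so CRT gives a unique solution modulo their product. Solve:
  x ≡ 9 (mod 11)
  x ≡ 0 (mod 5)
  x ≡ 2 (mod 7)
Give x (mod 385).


Moduli 11, 5, 7 are pairwise coprime; by CRT there is a unique solution modulo M = 11 · 5 · 7 = 385.
Solve pairwise, accumulating the modulus:
  Start with x ≡ 9 (mod 11).
  Combine with x ≡ 0 (mod 5): since gcd(11, 5) = 1, we get a unique residue mod 55.
    Write x = 9 + 11·t and substitute into x ≡ 0 (mod 5): 11·t ≡ 0 − 9 = -9 (mod 5).
    Reduce coefficients mod 5: 1·t ≡ 1 (mod 5).
    So t ≡ 1 (mod 5).
    Then x = 9 + 11·1 = 20, valid modulo lcm(11, 5) = 55: x ≡ 20 (mod 55).
  Combine with x ≡ 2 (mod 7): since gcd(55, 7) = 1, we get a unique residue mod 385.
    Write x = 20 + 55·t and substitute into x ≡ 2 (mod 7): 55·t ≡ 2 − 20 = -18 (mod 7).
    Reduce coefficients mod 7: 6·t ≡ 3 (mod 7).
    The inverse of 6 mod 7 is 6 (since 6·6 = 36 = 5·7 + 1), so t ≡ 6·3 = 18 ≡ 4 (mod 7).
    Then x = 20 + 55·4 = 240, valid modulo lcm(55, 7) = 385: x ≡ 240 (mod 385).
Verify: 240 mod 11 = 9 ✓, 240 mod 5 = 0 ✓, 240 mod 7 = 2 ✓.

x ≡ 240 (mod 385).


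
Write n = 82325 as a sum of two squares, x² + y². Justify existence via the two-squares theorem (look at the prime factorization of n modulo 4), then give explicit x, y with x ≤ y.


Step 1: Factor n = 82325 = 5^2 · 37 · 89.
Step 2: Check the mod-4 condition on each prime factor: 5 ≡ 1 (mod 4), exponent 2; 37 ≡ 1 (mod 4), exponent 1; 89 ≡ 1 (mod 4), exponent 1.
All primes ≡ 3 (mod 4) appear to even exponent (or don't appear), so by the two-squares theorem n IS expressible as a sum of two squares.
Step 3: Build a representation. Group n = k² · m with k = 5 and m = 37 · 89 = 3293 (a product of primes ≡ 1 (mod 4)); a representation of m scales to one of n via (k·x)² + (k·y)² = k²(x² + y²). Each prime p ≡ 1 (mod 4) is itself a sum of two squares; find a² by testing p − a² for a perfect square:
  37: 37 − 1² = 36 = 6² ⇒ 37 = 1² + 6².
  89: 89 − 1² = 88, 89 − 2² = 85, 89 − 3² = 80, 89 − 4² = 73, 89 − 5² = 64 = 8² ⇒ 89 = 5² + 8².
  Combine using the Brahmagupta–Fibonacci identity (a² + b²)(c² + d²) = (ac − bd)² + (ad + bc)² = (ac + bd)² + (ad − bc)²:
  37 · 89 = 3293: from (1² + 6²)(5² + 8²), take (1·5 − 6·8, 1·8 + 6·5) = (5 − 48, 8 + 30) = (-43, 38); dropping signs (only squares matter) gives (43, 38); check 43² + 38² = 1849 + 1444 = 3293 ✓.
  Scale by k = 5: (5·43, 5·38) = (215, 190).
Step 4: Order so x ≤ y and verify: 190² + 215² = 36100 + 46225 = 82325 = n. ✓

n = 82325 = 190² + 215² (one valid representation with x ≤ y).


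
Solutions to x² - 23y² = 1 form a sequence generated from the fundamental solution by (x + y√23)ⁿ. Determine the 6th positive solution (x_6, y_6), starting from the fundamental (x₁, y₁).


Step 1: Find the fundamental solution (x₁, y₁) of x² - 23y² = 1.
  Expand √23 as a continued fraction. a₀ = ⌊√23⌋ = 4; iterate m_{k+1} = d_k·a_k − m_k, d_{k+1} = (23 − m_{k+1}²)/d_k, a_{k+1} = ⌊(a₀ + m_{k+1})/d_{k+1}⌋ (starting m₀ = 0, d₀ = 1), with convergents p_k = a_k·p_{k-1} + p_{k-2}, q_k = a_k·q_{k-1} + q_{k-2} (p₋₁ = 1, q₋₁ = 0):
  k = 0: a₀ = 4; p₀/q₀ = 4/1; p₀² − 23·q₀² = 16 − 23 = -7.
  k = 1: m = 4, d = 7, a = ⌊(4 + 4)/7⌋ = 1; p/q = (1·4 + 1)/(1·1 + 0) = 5/1; p² − 23·q² = 25 − 23 = 2.
  k = 2: m = 3, d = 2, a = ⌊(4 + 3)/2⌋ = 3; p/q = (3·5 + 4)/(3·1 + 1) = 19/4; p² − 23·q² = 361 − 368 = -7.
  k = 3: m = 3, d = 7, a = ⌊(4 + 3)/7⌋ = 1; p/q = (1·19 + 5)/(1·4 + 1) = 24/5; p² − 23·q² = 576 − 575 = 1.
  The first convergent with p² − 23·q² = 1 gives the fundamental solution (x₁, y₁) = (24, 5).
Step 2: Apply the recurrence (x_{n+1}, y_{n+1}) = (x₁x_n + 23y₁y_n, x₁y_n + y₁x_n) repeatedly.
  From (x_1, y_1) = (24, 5): x_2 = 24·24 + 23·5·5 = 1151; y_2 = 24·5 + 5·24 = 240.
  From (x_2, y_2) = (1151, 240): x_3 = 24·1151 + 23·5·240 = 55224; y_3 = 24·240 + 5·1151 = 11515.
  From (x_3, y_3) = (55224, 11515): x_4 = 24·55224 + 23·5·11515 = 2649601; y_4 = 24·11515 + 5·55224 = 552480.
  From (x_4, y_4) = (2649601, 552480): x_5 = 24·2649601 + 23·5·552480 = 127125624; y_5 = 24·552480 + 5·2649601 = 26507525.
  From (x_5, y_5) = (127125624, 26507525): x_6 = 24·127125624 + 23·5·26507525 = 6099380351; y_6 = 24·26507525 + 5·127125624 = 1271808720.
Step 3: Verify x_6² - 23·y_6² = 37202440666164883201 - 37202440666164883200 = 1 (should be 1). ✓

(x_1, y_1) = (24, 5); (x_6, y_6) = (6099380351, 1271808720).


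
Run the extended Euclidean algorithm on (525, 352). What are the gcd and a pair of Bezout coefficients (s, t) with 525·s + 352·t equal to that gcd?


Euclidean algorithm on (525, 352) — divide until remainder is 0:
  525 = 1 · 352 + 173
  352 = 2 · 173 + 6
  173 = 28 · 6 + 5
  6 = 1 · 5 + 1
  5 = 5 · 1 + 0
gcd(525, 352) = 1.
Track Bezout coefficients alongside the remainders: start with r₀ = 525 = a·1 + b·0 (s = 1, t = 0) and r₁ = 352 = a·0 + b·1 (s = 0, t = 1); each new remainder r_{k+1} = r_{k-1} − q_k·r_k inherits s_{k+1} = s_{k-1} − q_k·s_k, t_{k+1} = t_{k-1} − q_k·t_k, so r_k = a·s_k + b·t_k at every step:
  q = 1: r = 173, s = 1 − 1·0 = 1, t = 0 − 1·1 = -1  (check: 525·1 + 352·(-1) = 173)
  q = 2: r = 6, s = 0 − 2·1 = -2, t = 1 − 2·(-1) = 3  (check: 525·(-2) + 352·3 = 6)
  q = 28: r = 5, s = 1 − 28·(-2) = 57, t = -1 − 28·3 = -85  (check: 525·57 + 352·(-85) = 5)
  q = 1: r = 1, s = -2 − 1·57 = -59, t = 3 − 1·(-85) = 88  (check: 525·(-59) + 352·88 = 1)
The row with r = 1 (the gcd) gives the Bezout coefficients s = -59, t = 88.
Result: 525 · (-59) + 352 · (88) = 1.

gcd(525, 352) = 1; s = -59, t = 88 (check: 525·(-59) + 352·88 = 1).


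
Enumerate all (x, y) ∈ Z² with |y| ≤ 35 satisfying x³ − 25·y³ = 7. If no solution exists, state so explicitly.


The equation is x³ - 25y³ = 7. For fixed y, x³ = 25·y³ + 7, so a solution requires the RHS to be a perfect cube.
Strategy: iterate y from -35 to 35, compute RHS = 25·y³ + 7, and check whether it is a (positive or negative) perfect cube.
Check small values of y:
  y = 0: RHS = 7 is not a perfect cube.
  y = 1: RHS = 32 is not a perfect cube.
  y = -1: RHS = -18 is not a perfect cube.
  y = 2: RHS = 207 is not a perfect cube.
  y = -2: RHS = -193 is not a perfect cube.
  y = 3: RHS = 682 is not a perfect cube.
  y = -3: RHS = -668 is not a perfect cube.
Continuing the search up to |y| = 35 finds no solutions either.
No (x, y) in the scanned range satisfies the equation.

No integer solutions with |y| ≤ 35.


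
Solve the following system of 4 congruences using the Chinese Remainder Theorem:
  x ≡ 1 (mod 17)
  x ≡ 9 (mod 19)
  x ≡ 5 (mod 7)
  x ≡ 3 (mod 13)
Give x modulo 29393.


Product of moduli M = 17 · 19 · 7 · 13 = 29393.
Merge one congruence at a time:
  Start: x ≡ 1 (mod 17).
  Combine with x ≡ 9 (mod 19); new modulus lcm = 323.
    Write x = 1 + 17·t and substitute into x ≡ 9 (mod 19): 17·t ≡ 9 − 1 = 8 (mod 19).
    The inverse of 17 mod 19 is 9 (since 17·9 = 153 = 8·19 + 1), so t ≡ 9·8 = 72 ≡ 15 (mod 19).
    Then x = 1 + 17·15 = 256, valid modulo lcm(17, 19) = 323: x ≡ 256 (mod 323).
  Combine with x ≡ 5 (mod 7); new modulus lcm = 2261.
    Write x = 256 + 323·t and substitute into x ≡ 5 (mod 7): 323·t ≡ 5 − 256 = -251 (mod 7).
    Reduce coefficients mod 7: 1·t ≡ 1 (mod 7).
    So t ≡ 1 (mod 7).
    Then x = 256 + 323·1 = 579, valid modulo lcm(323, 7) = 2261: x ≡ 579 (mod 2261).
  Combine with x ≡ 3 (mod 13); new modulus lcm = 29393.
    Write x = 579 + 2261·t and substitute into x ≡ 3 (mod 13): 2261·t ≡ 3 − 579 = -576 (mod 13).
    Reduce coefficients mod 13: 12·t ≡ 9 (mod 13).
    The inverse of 12 mod 13 is 12 (since 12·12 = 144 = 11·13 + 1), so t ≡ 12·9 = 108 ≡ 4 (mod 13).
    Then x = 579 + 2261·4 = 9623, valid modulo lcm(2261, 13) = 29393: x ≡ 9623 (mod 29393).
Verify against each original: 9623 mod 17 = 1, 9623 mod 19 = 9, 9623 mod 7 = 5, 9623 mod 13 = 3.

x ≡ 9623 (mod 29393).


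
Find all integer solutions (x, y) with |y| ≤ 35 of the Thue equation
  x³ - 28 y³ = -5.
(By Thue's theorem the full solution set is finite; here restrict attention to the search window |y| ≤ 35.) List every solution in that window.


The equation is x³ - 28y³ = -5. For fixed y, x³ = 28·y³ − 5, so a solution requires the RHS to be a perfect cube.
Strategy: iterate y from -35 to 35, compute RHS = 28·y³ − 5, and check whether it is a (positive or negative) perfect cube.
Check small values of y:
  y = 0: RHS = -5 is not a perfect cube.
  y = 1: RHS = 23 is not a perfect cube.
  y = -1: RHS = -33 is not a perfect cube.
  y = 2: RHS = 219 is not a perfect cube.
  y = -2: RHS = -229 is not a perfect cube.
  y = 3: RHS = 751 is not a perfect cube.
  y = -3: RHS = -761 is not a perfect cube.
Continuing the search up to |y| = 35 finds no solutions either.
No (x, y) in the scanned range satisfies the equation.

No integer solutions with |y| ≤ 35.


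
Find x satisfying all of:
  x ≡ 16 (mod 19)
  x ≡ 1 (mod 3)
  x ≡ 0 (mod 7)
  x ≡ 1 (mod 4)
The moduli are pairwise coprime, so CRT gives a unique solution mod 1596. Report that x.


Product of moduli M = 19 · 3 · 7 · 4 = 1596.
Merge one congruence at a time:
  Start: x ≡ 16 (mod 19).
  Combine with x ≡ 1 (mod 3); new modulus lcm = 57.
    Write x = 16 + 19·t and substitute into x ≡ 1 (mod 3): 19·t ≡ 1 − 16 = -15 (mod 3).
    Reduce coefficients mod 3: 1·t ≡ 0 (mod 3).
    So t ≡ 0 (mod 3).
    Then x = 16 + 19·0 = 16, valid modulo lcm(19, 3) = 57: x ≡ 16 (mod 57).
  Combine with x ≡ 0 (mod 7); new modulus lcm = 399.
    Write x = 16 + 57·t and substitute into x ≡ 0 (mod 7): 57·t ≡ 0 − 16 = -16 (mod 7).
    Reduce coefficients mod 7: 1·t ≡ 5 (mod 7).
    So t ≡ 5 (mod 7).
    Then x = 16 + 57·5 = 301, valid modulo lcm(57, 7) = 399: x ≡ 301 (mod 399).
  Combine with x ≡ 1 (mod 4); new modulus lcm = 1596.
    Write x = 301 + 399·t and substitute into x ≡ 1 (mod 4): 399·t ≡ 1 − 301 = -300 (mod 4).
    Reduce coefficients mod 4: 3·t ≡ 0 (mod 4).
    The inverse of 3 mod 4 is 3 (since 3·3 = 9 = 2·4 + 1), so t ≡ 3·0 = 0 ≡ 0 (mod 4).
    Then x = 301 + 399·0 = 301, valid modulo lcm(399, 4) = 1596: x ≡ 301 (mod 1596).
Verify against each original: 301 mod 19 = 16, 301 mod 3 = 1, 301 mod 7 = 0, 301 mod 4 = 1.

x ≡ 301 (mod 1596).


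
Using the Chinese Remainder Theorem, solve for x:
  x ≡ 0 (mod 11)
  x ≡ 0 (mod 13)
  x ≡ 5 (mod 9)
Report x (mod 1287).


Moduli 11, 13, 9 are pairwise coprime; by CRT there is a unique solution modulo M = 11 · 13 · 9 = 1287.
Solve pairwise, accumulating the modulus:
  Start with x ≡ 0 (mod 11).
  Combine with x ≡ 0 (mod 13): since gcd(11, 13) = 1, we get a unique residue mod 143.
    Write x = 0 + 11·t and substitute into x ≡ 0 (mod 13): 11·t ≡ 0 − 0 = 0 (mod 13).
    The inverse of 11 mod 13 is 6 (since 11·6 = 66 = 5·13 + 1), so t ≡ 6·0 = 0 ≡ 0 (mod 13).
    Then x = 0 + 11·0 = 0, valid modulo lcm(11, 13) = 143: x ≡ 0 (mod 143).
  Combine with x ≡ 5 (mod 9): since gcd(143, 9) = 1, we get a unique residue mod 1287.
    Write x = 0 + 143·t and substitute into x ≡ 5 (mod 9): 143·t ≡ 5 − 0 = 5 (mod 9).
    Reduce coefficients mod 9: 8·t ≡ 5 (mod 9).
    The inverse of 8 mod 9 is 8 (since 8·8 = 64 = 7·9 + 1), so t ≡ 8·5 = 40 ≡ 4 (mod 9).
    Then x = 0 + 143·4 = 572, valid modulo lcm(143, 9) = 1287: x ≡ 572 (mod 1287).
Verify: 572 mod 11 = 0 ✓, 572 mod 13 = 0 ✓, 572 mod 9 = 5 ✓.

x ≡ 572 (mod 1287).


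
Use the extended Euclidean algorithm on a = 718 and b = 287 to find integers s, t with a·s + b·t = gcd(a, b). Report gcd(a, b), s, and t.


Euclidean algorithm on (718, 287) — divide until remainder is 0:
  718 = 2 · 287 + 144
  287 = 1 · 144 + 143
  144 = 1 · 143 + 1
  143 = 143 · 1 + 0
gcd(718, 287) = 1.
Track Bezout coefficients alongside the remainders: start with r₀ = 718 = a·1 + b·0 (s = 1, t = 0) and r₁ = 287 = a·0 + b·1 (s = 0, t = 1); each new remainder r_{k+1} = r_{k-1} − q_k·r_k inherits s_{k+1} = s_{k-1} − q_k·s_k, t_{k+1} = t_{k-1} − q_k·t_k, so r_k = a·s_k + b·t_k at every step:
  q = 2: r = 144, s = 1 − 2·0 = 1, t = 0 − 2·1 = -2  (check: 718·1 + 287·(-2) = 144)
  q = 1: r = 143, s = 0 − 1·1 = -1, t = 1 − 1·(-2) = 3  (check: 718·(-1) + 287·3 = 143)
  q = 1: r = 1, s = 1 − 1·(-1) = 2, t = -2 − 1·3 = -5  (check: 718·2 + 287·(-5) = 1)
The row with r = 1 (the gcd) gives the Bezout coefficients s = 2, t = -5.
Result: 718 · (2) + 287 · (-5) = 1.

gcd(718, 287) = 1; s = 2, t = -5 (check: 718·2 + 287·(-5) = 1).


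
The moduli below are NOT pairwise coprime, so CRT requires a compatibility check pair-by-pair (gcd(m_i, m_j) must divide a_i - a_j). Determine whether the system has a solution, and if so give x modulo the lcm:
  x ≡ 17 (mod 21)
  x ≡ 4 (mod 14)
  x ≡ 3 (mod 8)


Moduli 21, 14, 8 are not pairwise coprime, so CRT works modulo lcm(m_i) when all pairwise compatibility conditions hold.
Pairwise compatibility: gcd(m_i, m_j) must divide a_i - a_j for every pair.
Merge one congruence at a time:
  Start: x ≡ 17 (mod 21).
  Combine with x ≡ 4 (mod 14): gcd(21, 14) = 7, and 4 - 17 = -13 is NOT divisible by 7.
    ⇒ system is inconsistent (no integer solution).

No solution (the system is inconsistent).


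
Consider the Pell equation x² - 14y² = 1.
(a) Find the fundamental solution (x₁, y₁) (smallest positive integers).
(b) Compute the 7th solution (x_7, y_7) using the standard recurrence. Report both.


Step 1: Find the fundamental solution (x₁, y₁) of x² - 14y² = 1.
  Expand √14 as a continued fraction. a₀ = ⌊√14⌋ = 3; iterate m_{k+1} = d_k·a_k − m_k, d_{k+1} = (14 − m_{k+1}²)/d_k, a_{k+1} = ⌊(a₀ + m_{k+1})/d_{k+1}⌋ (starting m₀ = 0, d₀ = 1), with convergents p_k = a_k·p_{k-1} + p_{k-2}, q_k = a_k·q_{k-1} + q_{k-2} (p₋₁ = 1, q₋₁ = 0):
  k = 0: a₀ = 3; p₀/q₀ = 3/1; p₀² − 14·q₀² = 9 − 14 = -5.
  k = 1: m = 3, d = 5, a = ⌊(3 + 3)/5⌋ = 1; p/q = (1·3 + 1)/(1·1 + 0) = 4/1; p² − 14·q² = 16 − 14 = 2.
  k = 2: m = 2, d = 2, a = ⌊(3 + 2)/2⌋ = 2; p/q = (2·4 + 3)/(2·1 + 1) = 11/3; p² − 14·q² = 121 − 126 = -5.
  k = 3: m = 2, d = 5, a = ⌊(3 + 2)/5⌋ = 1; p/q = (1·11 + 4)/(1·3 + 1) = 15/4; p² − 14·q² = 225 − 224 = 1.
  The first convergent with p² − 14·q² = 1 gives the fundamental solution (x₁, y₁) = (15, 4).
Step 2: Apply the recurrence (x_{n+1}, y_{n+1}) = (x₁x_n + 14y₁y_n, x₁y_n + y₁x_n) repeatedly.
  From (x_1, y_1) = (15, 4): x_2 = 15·15 + 14·4·4 = 449; y_2 = 15·4 + 4·15 = 120.
  From (x_2, y_2) = (449, 120): x_3 = 15·449 + 14·4·120 = 13455; y_3 = 15·120 + 4·449 = 3596.
  From (x_3, y_3) = (13455, 3596): x_4 = 15·13455 + 14·4·3596 = 403201; y_4 = 15·3596 + 4·13455 = 107760.
  From (x_4, y_4) = (403201, 107760): x_5 = 15·403201 + 14·4·107760 = 12082575; y_5 = 15·107760 + 4·403201 = 3229204.
  From (x_5, y_5) = (12082575, 3229204): x_6 = 15·12082575 + 14·4·3229204 = 362074049; y_6 = 15·3229204 + 4·12082575 = 96768360.
  From (x_6, y_6) = (362074049, 96768360): x_7 = 15·362074049 + 14·4·96768360 = 10850138895; y_7 = 15·96768360 + 4·362074049 = 2899821596.
Step 3: Verify x_7² - 14·y_7² = 117725514040791821025 - 117725514040791821024 = 1 (should be 1). ✓

(x_1, y_1) = (15, 4); (x_7, y_7) = (10850138895, 2899821596).


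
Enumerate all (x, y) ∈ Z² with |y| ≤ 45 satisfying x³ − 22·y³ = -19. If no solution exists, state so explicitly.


The equation is x³ - 22y³ = -19. For fixed y, x³ = 22·y³ − 19, so a solution requires the RHS to be a perfect cube.
Strategy: iterate y from -45 to 45, compute RHS = 22·y³ − 19, and check whether it is a (positive or negative) perfect cube.
Check small values of y:
  y = 0: RHS = -19 is not a perfect cube.
  y = 1: RHS = 3 is not a perfect cube.
  y = -1: RHS = -41 is not a perfect cube.
  y = 2: RHS = 157 is not a perfect cube.
  y = -2: RHS = -195 is not a perfect cube.
  y = 3: RHS = 575 is not a perfect cube.
  y = -3: RHS = -613 is not a perfect cube.
Continuing the search up to |y| = 45 finds no solutions either.
No (x, y) in the scanned range satisfies the equation.

No integer solutions with |y| ≤ 45.


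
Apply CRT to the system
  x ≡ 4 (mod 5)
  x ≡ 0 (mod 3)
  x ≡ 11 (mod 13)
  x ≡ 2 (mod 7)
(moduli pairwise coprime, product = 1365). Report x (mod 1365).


Product of moduli M = 5 · 3 · 13 · 7 = 1365.
Merge one congruence at a time:
  Start: x ≡ 4 (mod 5).
  Combine with x ≡ 0 (mod 3); new modulus lcm = 15.
    Write x = 4 + 5·t and substitute into x ≡ 0 (mod 3): 5·t ≡ 0 − 4 = -4 (mod 3).
    Reduce coefficients mod 3: 2·t ≡ 2 (mod 3).
    The inverse of 2 mod 3 is 2 (since 2·2 = 4 = 1·3 + 1), so t ≡ 2·2 = 4 ≡ 1 (mod 3).
    Then x = 4 + 5·1 = 9, valid modulo lcm(5, 3) = 15: x ≡ 9 (mod 15).
  Combine with x ≡ 11 (mod 13); new modulus lcm = 195.
    Write x = 9 + 15·t and substitute into x ≡ 11 (mod 13): 15·t ≡ 11 − 9 = 2 (mod 13).
    Reduce coefficients mod 13: 2·t ≡ 2 (mod 13).
    The inverse of 2 mod 13 is 7 (since 2·7 = 14 = 1·13 + 1), so t ≡ 7·2 = 14 ≡ 1 (mod 13).
    Then x = 9 + 15·1 = 24, valid modulo lcm(15, 13) = 195: x ≡ 24 (mod 195).
  Combine with x ≡ 2 (mod 7); new modulus lcm = 1365.
    Write x = 24 + 195·t and substitute into x ≡ 2 (mod 7): 195·t ≡ 2 − 24 = -22 (mod 7).
    Reduce coefficients mod 7: 6·t ≡ 6 (mod 7).
    The inverse of 6 mod 7 is 6 (since 6·6 = 36 = 5·7 + 1), so t ≡ 6·6 = 36 ≡ 1 (mod 7).
    Then x = 24 + 195·1 = 219, valid modulo lcm(195, 7) = 1365: x ≡ 219 (mod 1365).
Verify against each original: 219 mod 5 = 4, 219 mod 3 = 0, 219 mod 13 = 11, 219 mod 7 = 2.

x ≡ 219 (mod 1365).


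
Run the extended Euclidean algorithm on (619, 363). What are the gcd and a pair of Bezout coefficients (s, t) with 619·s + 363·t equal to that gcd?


Euclidean algorithm on (619, 363) — divide until remainder is 0:
  619 = 1 · 363 + 256
  363 = 1 · 256 + 107
  256 = 2 · 107 + 42
  107 = 2 · 42 + 23
  42 = 1 · 23 + 19
  23 = 1 · 19 + 4
  19 = 4 · 4 + 3
  4 = 1 · 3 + 1
  3 = 3 · 1 + 0
gcd(619, 363) = 1.
Track Bezout coefficients alongside the remainders: start with r₀ = 619 = a·1 + b·0 (s = 1, t = 0) and r₁ = 363 = a·0 + b·1 (s = 0, t = 1); each new remainder r_{k+1} = r_{k-1} − q_k·r_k inherits s_{k+1} = s_{k-1} − q_k·s_k, t_{k+1} = t_{k-1} − q_k·t_k, so r_k = a·s_k + b·t_k at every step:
  q = 1: r = 256, s = 1 − 1·0 = 1, t = 0 − 1·1 = -1  (check: 619·1 + 363·(-1) = 256)
  q = 1: r = 107, s = 0 − 1·1 = -1, t = 1 − 1·(-1) = 2  (check: 619·(-1) + 363·2 = 107)
  q = 2: r = 42, s = 1 − 2·(-1) = 3, t = -1 − 2·2 = -5  (check: 619·3 + 363·(-5) = 42)
  q = 2: r = 23, s = -1 − 2·3 = -7, t = 2 − 2·(-5) = 12  (check: 619·(-7) + 363·12 = 23)
  q = 1: r = 19, s = 3 − 1·(-7) = 10, t = -5 − 1·12 = -17  (check: 619·10 + 363·(-17) = 19)
  q = 1: r = 4, s = -7 − 1·10 = -17, t = 12 − 1·(-17) = 29  (check: 619·(-17) + 363·29 = 4)
  q = 4: r = 3, s = 10 − 4·(-17) = 78, t = -17 − 4·29 = -133  (check: 619·78 + 363·(-133) = 3)
  q = 1: r = 1, s = -17 − 1·78 = -95, t = 29 − 1·(-133) = 162  (check: 619·(-95) + 363·162 = 1)
The row with r = 1 (the gcd) gives the Bezout coefficients s = -95, t = 162.
Result: 619 · (-95) + 363 · (162) = 1.

gcd(619, 363) = 1; s = -95, t = 162 (check: 619·(-95) + 363·162 = 1).


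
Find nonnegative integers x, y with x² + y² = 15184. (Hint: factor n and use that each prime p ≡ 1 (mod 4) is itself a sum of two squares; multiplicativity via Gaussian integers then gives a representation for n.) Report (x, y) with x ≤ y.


Step 1: Factor n = 15184 = 2^4 · 13 · 73.
Step 2: Check the mod-4 condition on each prime factor: 2 = 2 (special); 13 ≡ 1 (mod 4), exponent 1; 73 ≡ 1 (mod 4), exponent 1.
All primes ≡ 3 (mod 4) appear to even exponent (or don't appear), so by the two-squares theorem n IS expressible as a sum of two squares.
Step 3: Build a representation. Group n = k² · m with k = 4 and m = 13 · 73 = 949 (a product of primes ≡ 1 (mod 4)); a representation of m scales to one of n via (k·x)² + (k·y)² = k²(x² + y²). Each prime p ≡ 1 (mod 4) is itself a sum of two squares; find a² by testing p − a² for a perfect square:
  13: 13 − 1² = 12, 13 − 2² = 9 = 3² ⇒ 13 = 2² + 3².
  73: 73 − 1² = 72, 73 − 2² = 69, 73 − 3² = 64 = 8² ⇒ 73 = 3² + 8².
  Combine using the Brahmagupta–Fibonacci identity (a² + b²)(c² + d²) = (ac − bd)² + (ad + bc)² = (ac + bd)² + (ad − bc)²:
  13 · 73 = 949: from (2² + 3²)(3² + 8²), take (2·3 − 3·8, 2·8 + 3·3) = (6 − 24, 16 + 9) = (-18, 25); dropping signs (only squares matter) gives (18, 25); check 18² + 25² = 324 + 625 = 949 ✓.
  Scale by k = 4: (4·18, 4·25) = (72, 100).
Step 4: Order so x ≤ y and verify: 72² + 100² = 5184 + 10000 = 15184 = n. ✓

n = 15184 = 72² + 100² (one valid representation with x ≤ y).


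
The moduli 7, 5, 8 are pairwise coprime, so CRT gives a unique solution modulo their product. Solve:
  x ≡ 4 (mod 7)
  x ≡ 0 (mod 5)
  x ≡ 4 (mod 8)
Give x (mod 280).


Moduli 7, 5, 8 are pairwise coprime; by CRT there is a unique solution modulo M = 7 · 5 · 8 = 280.
Solve pairwise, accumulating the modulus:
  Start with x ≡ 4 (mod 7).
  Combine with x ≡ 0 (mod 5): since gcd(7, 5) = 1, we get a unique residue mod 35.
    Write x = 4 + 7·t and substitute into x ≡ 0 (mod 5): 7·t ≡ 0 − 4 = -4 (mod 5).
    Reduce coefficients mod 5: 2·t ≡ 1 (mod 5).
    The inverse of 2 mod 5 is 3 (since 2·3 = 6 = 1·5 + 1), so t ≡ 3·1 = 3 ≡ 3 (mod 5).
    Then x = 4 + 7·3 = 25, valid modulo lcm(7, 5) = 35: x ≡ 25 (mod 35).
  Combine with x ≡ 4 (mod 8): since gcd(35, 8) = 1, we get a unique residue mod 280.
    Write x = 25 + 35·t and substitute into x ≡ 4 (mod 8): 35·t ≡ 4 − 25 = -21 (mod 8).
    Reduce coefficients mod 8: 3·t ≡ 3 (mod 8).
    The inverse of 3 mod 8 is 3 (since 3·3 = 9 = 1·8 + 1), so t ≡ 3·3 = 9 ≡ 1 (mod 8).
    Then x = 25 + 35·1 = 60, valid modulo lcm(35, 8) = 280: x ≡ 60 (mod 280).
Verify: 60 mod 7 = 4 ✓, 60 mod 5 = 0 ✓, 60 mod 8 = 4 ✓.

x ≡ 60 (mod 280).


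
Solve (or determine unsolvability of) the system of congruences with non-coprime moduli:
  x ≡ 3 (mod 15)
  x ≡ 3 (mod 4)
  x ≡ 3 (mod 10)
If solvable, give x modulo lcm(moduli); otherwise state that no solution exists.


Moduli 15, 4, 10 are not pairwise coprime, so CRT works modulo lcm(m_i) when all pairwise compatibility conditions hold.
Pairwise compatibility: gcd(m_i, m_j) must divide a_i - a_j for every pair.
Merge one congruence at a time:
  Start: x ≡ 3 (mod 15).
  Combine with x ≡ 3 (mod 4): gcd(15, 4) = 1; 3 - 3 = 0, which IS divisible by 1, so compatible.
    Write x = 3 + 15·t and substitute into x ≡ 3 (mod 4): 15·t ≡ 3 − 3 = 0 (mod 4).
    Reduce coefficients mod 4: 3·t ≡ 0 (mod 4).
    The inverse of 3 mod 4 is 3 (since 3·3 = 9 = 2·4 + 1), so t ≡ 3·0 = 0 ≡ 0 (mod 4).
    Then x = 3 + 15·0 = 3, valid modulo lcm(15, 4) = 60: x ≡ 3 (mod 60).
  Combine with x ≡ 3 (mod 10): gcd(60, 10) = 10; 3 - 3 = 0, which IS divisible by 10, so compatible.
    Write x = 3 + 60·t and substitute into x ≡ 3 (mod 10): 60·t ≡ 3 − 3 = 0 (mod 10).
    Divide the congruence (and modulus) by g = 10: 6·t ≡ 0 (mod 1).
    Modulo 1 every t works; take t = 0.
    Then x = 3 + 60·0 = 3, valid modulo lcm(60, 10) = 60: x ≡ 3 (mod 60).
Verify: 3 mod 15 = 3, 3 mod 4 = 3, 3 mod 10 = 3.

x ≡ 3 (mod 60).


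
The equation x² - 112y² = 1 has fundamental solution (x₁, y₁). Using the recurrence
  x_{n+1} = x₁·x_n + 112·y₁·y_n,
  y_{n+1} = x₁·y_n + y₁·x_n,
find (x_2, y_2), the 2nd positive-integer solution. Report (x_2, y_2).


Step 1: Find the fundamental solution (x₁, y₁) of x² - 112y² = 1.
  Expand √112 as a continued fraction. a₀ = ⌊√112⌋ = 10; iterate m_{k+1} = d_k·a_k − m_k, d_{k+1} = (112 − m_{k+1}²)/d_k, a_{k+1} = ⌊(a₀ + m_{k+1})/d_{k+1}⌋ (starting m₀ = 0, d₀ = 1), with convergents p_k = a_k·p_{k-1} + p_{k-2}, q_k = a_k·q_{k-1} + q_{k-2} (p₋₁ = 1, q₋₁ = 0):
  k = 0: a₀ = 10; p₀/q₀ = 10/1; p₀² − 112·q₀² = 100 − 112 = -12.
  k = 1: m = 10, d = 12, a = ⌊(10 + 10)/12⌋ = 1; p/q = (1·10 + 1)/(1·1 + 0) = 11/1; p² − 112·q² = 121 − 112 = 9.
  k = 2: m = 2, d = 9, a = ⌊(10 + 2)/9⌋ = 1; p/q = (1·11 + 10)/(1·1 + 1) = 21/2; p² − 112·q² = 441 − 448 = -7.
  k = 3: m = 7, d = 7, a = ⌊(10 + 7)/7⌋ = 2; p/q = (2·21 + 11)/(2·2 + 1) = 53/5; p² − 112·q² = 2809 − 2800 = 9.
  k = 4: m = 7, d = 9, a = ⌊(10 + 7)/9⌋ = 1; p/q = (1·53 + 21)/(1·5 + 2) = 74/7; p² − 112·q² = 5476 − 5488 = -12.
  k = 5: m = 2, d = 12, a = ⌊(10 + 2)/12⌋ = 1; p/q = (1·74 + 53)/(1·7 + 5) = 127/12; p² − 112·q² = 16129 − 16128 = 1.
  The first convergent with p² − 112·q² = 1 gives the fundamental solution (x₁, y₁) = (127, 12).
Step 2: Apply the recurrence (x_{n+1}, y_{n+1}) = (x₁x_n + 112y₁y_n, x₁y_n + y₁x_n) repeatedly.
  From (x_1, y_1) = (127, 12): x_2 = 127·127 + 112·12·12 = 32257; y_2 = 127·12 + 12·127 = 3048.
Step 3: Verify x_2² - 112·y_2² = 1040514049 - 1040514048 = 1 (should be 1). ✓

(x_1, y_1) = (127, 12); (x_2, y_2) = (32257, 3048).


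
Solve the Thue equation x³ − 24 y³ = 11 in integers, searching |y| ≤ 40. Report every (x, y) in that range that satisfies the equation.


The equation is x³ - 24y³ = 11. For fixed y, x³ = 24·y³ + 11, so a solution requires the RHS to be a perfect cube.
Strategy: iterate y from -40 to 40, compute RHS = 24·y³ + 11, and check whether it is a (positive or negative) perfect cube.
Check small values of y:
  y = 0: RHS = 11 is not a perfect cube.
  y = 1: RHS = 35 is not a perfect cube.
  y = -1: RHS = -13 is not a perfect cube.
  y = 2: RHS = 203 is not a perfect cube.
  y = -2: RHS = -181 is not a perfect cube.
  y = 3: RHS = 659 is not a perfect cube.
  y = -3: RHS = -637 is not a perfect cube.
Continuing the search up to |y| = 40 finds no solutions either.
No (x, y) in the scanned range satisfies the equation.

No integer solutions with |y| ≤ 40.


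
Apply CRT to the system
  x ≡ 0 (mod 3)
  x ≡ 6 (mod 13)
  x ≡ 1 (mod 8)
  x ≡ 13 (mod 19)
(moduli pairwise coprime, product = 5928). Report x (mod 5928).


Product of moduli M = 3 · 13 · 8 · 19 = 5928.
Merge one congruence at a time:
  Start: x ≡ 0 (mod 3).
  Combine with x ≡ 6 (mod 13); new modulus lcm = 39.
    Write x = 0 + 3·t and substitute into x ≡ 6 (mod 13): 3·t ≡ 6 − 0 = 6 (mod 13).
    The inverse of 3 mod 13 is 9 (since 3·9 = 27 = 2·13 + 1), so t ≡ 9·6 = 54 ≡ 2 (mod 13).
    Then x = 0 + 3·2 = 6, valid modulo lcm(3, 13) = 39: x ≡ 6 (mod 39).
  Combine with x ≡ 1 (mod 8); new modulus lcm = 312.
    Write x = 6 + 39·t and substitute into x ≡ 1 (mod 8): 39·t ≡ 1 − 6 = -5 (mod 8).
    Reduce coefficients mod 8: 7·t ≡ 3 (mod 8).
    The inverse of 7 mod 8 is 7 (since 7·7 = 49 = 6·8 + 1), so t ≡ 7·3 = 21 ≡ 5 (mod 8).
    Then x = 6 + 39·5 = 201, valid modulo lcm(39, 8) = 312: x ≡ 201 (mod 312).
  Combine with x ≡ 13 (mod 19); new modulus lcm = 5928.
    Write x = 201 + 312·t and substitute into x ≡ 13 (mod 19): 312·t ≡ 13 − 201 = -188 (mod 19).
    Reduce coefficients mod 19: 8·t ≡ 2 (mod 19).
    The inverse of 8 mod 19 is 12 (since 8·12 = 96 = 5·19 + 1), so t ≡ 12·2 = 24 ≡ 5 (mod 19).
    Then x = 201 + 312·5 = 1761, valid modulo lcm(312, 19) = 5928: x ≡ 1761 (mod 5928).
Verify against each original: 1761 mod 3 = 0, 1761 mod 13 = 6, 1761 mod 8 = 1, 1761 mod 19 = 13.

x ≡ 1761 (mod 5928).


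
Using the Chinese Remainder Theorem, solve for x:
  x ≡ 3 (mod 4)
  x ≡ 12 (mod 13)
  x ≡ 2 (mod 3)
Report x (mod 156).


Moduli 4, 13, 3 are pairwise coprime; by CRT there is a unique solution modulo M = 4 · 13 · 3 = 156.
Solve pairwise, accumulating the modulus:
  Start with x ≡ 3 (mod 4).
  Combine with x ≡ 12 (mod 13): since gcd(4, 13) = 1, we get a unique residue mod 52.
    Write x = 3 + 4·t and substitute into x ≡ 12 (mod 13): 4·t ≡ 12 − 3 = 9 (mod 13).
    The inverse of 4 mod 13 is 10 (since 4·10 = 40 = 3·13 + 1), so t ≡ 10·9 = 90 ≡ 12 (mod 13).
    Then x = 3 + 4·12 = 51, valid modulo lcm(4, 13) = 52: x ≡ 51 (mod 52).
  Combine with x ≡ 2 (mod 3): since gcd(52, 3) = 1, we get a unique residue mod 156.
    Write x = 51 + 52·t and substitute into x ≡ 2 (mod 3): 52·t ≡ 2 − 51 = -49 (mod 3).
    Reduce coefficients mod 3: 1·t ≡ 2 (mod 3).
    So t ≡ 2 (mod 3).
    Then x = 51 + 52·2 = 155, valid modulo lcm(52, 3) = 156: x ≡ 155 (mod 156).
Verify: 155 mod 4 = 3 ✓, 155 mod 13 = 12 ✓, 155 mod 3 = 2 ✓.

x ≡ 155 (mod 156).


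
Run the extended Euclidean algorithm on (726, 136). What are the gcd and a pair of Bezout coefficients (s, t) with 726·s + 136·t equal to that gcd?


Euclidean algorithm on (726, 136) — divide until remainder is 0:
  726 = 5 · 136 + 46
  136 = 2 · 46 + 44
  46 = 1 · 44 + 2
  44 = 22 · 2 + 0
gcd(726, 136) = 2.
Track Bezout coefficients alongside the remainders: start with r₀ = 726 = a·1 + b·0 (s = 1, t = 0) and r₁ = 136 = a·0 + b·1 (s = 0, t = 1); each new remainder r_{k+1} = r_{k-1} − q_k·r_k inherits s_{k+1} = s_{k-1} − q_k·s_k, t_{k+1} = t_{k-1} − q_k·t_k, so r_k = a·s_k + b·t_k at every step:
  q = 5: r = 46, s = 1 − 5·0 = 1, t = 0 − 5·1 = -5  (check: 726·1 + 136·(-5) = 46)
  q = 2: r = 44, s = 0 − 2·1 = -2, t = 1 − 2·(-5) = 11  (check: 726·(-2) + 136·11 = 44)
  q = 1: r = 2, s = 1 − 1·(-2) = 3, t = -5 − 1·11 = -16  (check: 726·3 + 136·(-16) = 2)
The row with r = 2 (the gcd) gives the Bezout coefficients s = 3, t = -16.
Result: 726 · (3) + 136 · (-16) = 2.

gcd(726, 136) = 2; s = 3, t = -16 (check: 726·3 + 136·(-16) = 2).


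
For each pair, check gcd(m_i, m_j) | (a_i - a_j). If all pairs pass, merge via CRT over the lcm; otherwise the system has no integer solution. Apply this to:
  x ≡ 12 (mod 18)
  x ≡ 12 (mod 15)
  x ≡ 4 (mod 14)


Moduli 18, 15, 14 are not pairwise coprime, so CRT works modulo lcm(m_i) when all pairwise compatibility conditions hold.
Pairwise compatibility: gcd(m_i, m_j) must divide a_i - a_j for every pair.
Merge one congruence at a time:
  Start: x ≡ 12 (mod 18).
  Combine with x ≡ 12 (mod 15): gcd(18, 15) = 3; 12 - 12 = 0, which IS divisible by 3, so compatible.
    Write x = 12 + 18·t and substitute into x ≡ 12 (mod 15): 18·t ≡ 12 − 12 = 0 (mod 15).
    Divide the congruence (and modulus) by g = 3: 6·t ≡ 0 (mod 5).
    Reduce coefficients mod 5: 1·t ≡ 0 (mod 5).
    So t ≡ 0 (mod 5).
    Then x = 12 + 18·0 = 12, valid modulo lcm(18, 15) = 90: x ≡ 12 (mod 90).
  Combine with x ≡ 4 (mod 14): gcd(90, 14) = 2; 4 - 12 = -8, which IS divisible by 2, so compatible.
    Write x = 12 + 90·t and substitute into x ≡ 4 (mod 14): 90·t ≡ 4 − 12 = -8 (mod 14).
    Divide the congruence (and modulus) by g = 2: 45·t ≡ -4 (mod 7).
    Reduce coefficients mod 7: 3·t ≡ 3 (mod 7).
    The inverse of 3 mod 7 is 5 (since 3·5 = 15 = 2·7 + 1), so t ≡ 5·3 = 15 ≡ 1 (mod 7).
    Then x = 12 + 90·1 = 102, valid modulo lcm(90, 14) = 630: x ≡ 102 (mod 630).
Verify: 102 mod 18 = 12, 102 mod 15 = 12, 102 mod 14 = 4.

x ≡ 102 (mod 630).
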